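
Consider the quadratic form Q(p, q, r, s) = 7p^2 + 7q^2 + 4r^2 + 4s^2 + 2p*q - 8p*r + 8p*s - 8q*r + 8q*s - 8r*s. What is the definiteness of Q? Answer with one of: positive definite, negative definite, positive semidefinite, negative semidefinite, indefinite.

Write A = [[7, 1, -4, 4], [1, 7, -4, 4], [-4, -4, 4, -4], [4, 4, -4, 4]].
Applying the same elementary operations to the rows and columns of A produces a congruent diagonal matrix with entries 7, 48/7, 0, 0.
So there are 2 positive, 2 zero pivots.
Hence Q is positive semidefinite.

positive semidefinite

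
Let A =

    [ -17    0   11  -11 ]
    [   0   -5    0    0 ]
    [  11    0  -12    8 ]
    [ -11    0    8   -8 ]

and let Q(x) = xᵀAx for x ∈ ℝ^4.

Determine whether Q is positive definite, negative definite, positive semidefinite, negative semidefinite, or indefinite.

negative definite

An LDLᵀ factorisation of A has diagonal entries -17, -5, -83/17, -60/83.
That gives 4 negative pivots.
Hence Q is negative definite.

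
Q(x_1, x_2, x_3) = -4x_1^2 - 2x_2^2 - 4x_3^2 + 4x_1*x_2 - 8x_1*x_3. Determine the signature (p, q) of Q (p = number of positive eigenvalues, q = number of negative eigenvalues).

(1, 2)

The symmetric matrix is A = [[-4, 2, -4], [2, -2, 0], [-4, 0, -4]].
Symmetric row and column elimination reduces A to a congruent diagonal form with pivots -4, -1, 4.
That gives 1 positive, 2 negative pivots.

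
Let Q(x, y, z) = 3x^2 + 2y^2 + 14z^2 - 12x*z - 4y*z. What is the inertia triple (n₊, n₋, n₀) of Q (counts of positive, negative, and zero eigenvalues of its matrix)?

The symmetric matrix is A = [[3, 0, -6], [0, 2, -2], [-6, -2, 14]].
Symmetric row and column elimination reduces A to a congruent diagonal form with pivots 3, 2, 0.
Counting signs: 2 positive, 1 zero.

(2, 0, 1)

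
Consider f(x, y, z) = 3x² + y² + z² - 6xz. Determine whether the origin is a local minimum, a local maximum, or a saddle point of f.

saddle point

The Hessian at the origin is H = [[6, 0, -6], [0, 2, 0], [-6, 0, 2]].
An LDLᵀ factorisation of H has diagonal entries 6, 2, -4.
That gives 2 positive, 1 negative pivots.
H is indefinite, so the origin is a saddle point.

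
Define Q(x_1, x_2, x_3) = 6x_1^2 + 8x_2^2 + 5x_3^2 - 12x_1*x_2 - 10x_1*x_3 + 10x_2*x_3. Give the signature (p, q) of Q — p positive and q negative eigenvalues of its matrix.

(3, 0)

The symmetric matrix is A = [[6, -6, -5], [-6, 8, 5], [-5, 5, 5]].
Symmetric row and column elimination reduces A to a congruent diagonal form with pivots 6, 2, 5/6.
So there are 3 positive pivots.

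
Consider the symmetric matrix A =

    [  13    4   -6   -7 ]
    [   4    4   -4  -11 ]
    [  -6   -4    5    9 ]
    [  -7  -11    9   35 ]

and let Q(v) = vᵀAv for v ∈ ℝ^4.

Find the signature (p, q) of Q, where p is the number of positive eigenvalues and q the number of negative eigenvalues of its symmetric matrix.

Applying the same elementary operations to the rows and columns of A produces a congruent diagonal matrix with entries 13, 36/13, 5/9, 3/4.
That gives 4 positive pivots.

(4, 0)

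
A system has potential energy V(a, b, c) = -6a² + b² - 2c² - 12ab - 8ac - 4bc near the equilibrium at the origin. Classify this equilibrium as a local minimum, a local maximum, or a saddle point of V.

saddle point

The Hessian at the origin is H = [[-12, -12, -8], [-12, 2, -4], [-8, -4, -4]].
Applying the same elementary operations to the rows and columns of H produces a congruent diagonal matrix with entries -12, 14, 4/21.
Counting signs: 2 positive, 1 negative.
H is indefinite, so the origin is a saddle point.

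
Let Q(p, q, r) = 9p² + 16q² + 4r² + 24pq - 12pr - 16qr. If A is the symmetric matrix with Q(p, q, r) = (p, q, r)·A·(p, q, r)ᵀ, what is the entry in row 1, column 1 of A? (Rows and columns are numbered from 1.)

9

The coefficient of p² in Q is 9, and that is exactly A[1,1].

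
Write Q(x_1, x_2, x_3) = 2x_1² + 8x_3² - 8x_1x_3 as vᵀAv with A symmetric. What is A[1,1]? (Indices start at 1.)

The coefficient of x_1² in Q is 2, and that is exactly A[1,1].

2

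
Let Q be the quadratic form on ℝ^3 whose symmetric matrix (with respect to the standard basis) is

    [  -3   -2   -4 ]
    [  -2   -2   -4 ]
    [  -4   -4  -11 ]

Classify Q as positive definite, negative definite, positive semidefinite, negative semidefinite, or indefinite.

Applying the same elementary operations to the rows and columns of A produces a congruent diagonal matrix with entries -3, -2/3, -3.
That gives 3 negative pivots.
Hence Q is negative definite.

negative definite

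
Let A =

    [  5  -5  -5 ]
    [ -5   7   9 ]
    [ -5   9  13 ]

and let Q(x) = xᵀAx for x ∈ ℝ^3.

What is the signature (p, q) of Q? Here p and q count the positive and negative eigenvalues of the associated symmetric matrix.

(2, 0)

Congruent diagonalization of A (simultaneous row and column reduction) yields pivots 5, 2, 0.
That gives 2 positive, 1 zero pivots.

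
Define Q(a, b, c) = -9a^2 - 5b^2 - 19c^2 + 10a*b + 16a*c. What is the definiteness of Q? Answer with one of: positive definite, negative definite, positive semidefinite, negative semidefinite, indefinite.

negative definite

The symmetric matrix of Q is A = [[-9, 5, 8], [5, -5, 0], [8, 0, -19]].
Leading principal minors: Δ_1 = -9, Δ_2 = 20, Δ_3 = -60.
The signs alternate starting with Δ_1 < 0, so by Sylvester's criterion Q is negative definite.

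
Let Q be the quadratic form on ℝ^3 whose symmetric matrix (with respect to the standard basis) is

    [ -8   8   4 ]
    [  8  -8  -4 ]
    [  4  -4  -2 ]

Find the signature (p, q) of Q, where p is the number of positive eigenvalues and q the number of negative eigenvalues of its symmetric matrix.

(0, 1)

Applying the same elementary operations to the rows and columns of A produces a congruent diagonal matrix with entries -8, 0, 0.
Counting signs: 1 negative, 2 zero.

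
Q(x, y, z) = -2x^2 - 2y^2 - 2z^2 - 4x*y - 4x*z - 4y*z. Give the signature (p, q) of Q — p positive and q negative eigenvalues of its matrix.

Write A = [[-2, -2, -2], [-2, -2, -2], [-2, -2, -2]].
Row-reducing A symmetrically gives the diagonal entries -2, 0, 0.
Counting signs: 1 negative, 2 zero.

(0, 1)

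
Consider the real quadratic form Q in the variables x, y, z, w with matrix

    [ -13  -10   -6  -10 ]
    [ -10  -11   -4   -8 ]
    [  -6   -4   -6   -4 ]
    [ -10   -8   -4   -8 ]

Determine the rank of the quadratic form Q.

4

Congruent diagonalization of A (simultaneous row and column reduction) yields pivots -13, -43/13, -134/43, -12/67.
So there are 4 negative pivots.
The rank is the number of nonzero pivots: 4.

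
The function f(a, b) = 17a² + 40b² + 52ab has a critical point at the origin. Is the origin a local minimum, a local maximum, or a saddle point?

local minimum

The Hessian at the origin is H = [[34, 52], [52, 80]].
det H = 34·80 − (52)² = 16 > 0 and H[1,1] = 34 > 0, so H is positive definite.
Therefore the origin is a local minimum.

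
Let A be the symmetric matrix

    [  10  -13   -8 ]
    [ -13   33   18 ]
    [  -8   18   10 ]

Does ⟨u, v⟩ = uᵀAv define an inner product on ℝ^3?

Leading principal minors: Δ_1 = 10, Δ_2 = 161, Δ_3 = 2.
All leading principal minors are positive, so by Sylvester's criterion Q is positive definite.
⟨·,·⟩ is an inner product exactly when A is positive definite.

yes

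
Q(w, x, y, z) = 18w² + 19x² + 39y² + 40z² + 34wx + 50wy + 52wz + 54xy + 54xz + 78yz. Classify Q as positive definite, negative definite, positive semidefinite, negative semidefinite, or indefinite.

positive definite

The symmetric matrix is A = [[18, 17, 25, 26], [17, 19, 27, 27], [25, 27, 39, 39], [26, 27, 39, 40]].
Applying the same elementary operations to the rows and columns of A produces a congruent diagonal matrix with entries 18, 53/18, 20/53, 2/5.
That gives 4 positive pivots.
Hence Q is positive definite.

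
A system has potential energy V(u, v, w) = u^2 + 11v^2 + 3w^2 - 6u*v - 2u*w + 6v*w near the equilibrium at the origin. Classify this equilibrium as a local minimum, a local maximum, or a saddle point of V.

local minimum

The Hessian at the origin is H = [[2, -6, -2], [-6, 22, 6], [-2, 6, 6]].
Applying the same elementary operations to the rows and columns of H produces a congruent diagonal matrix with entries 2, 4, 4.
So there are 3 positive pivots.
H is positive definite, so the origin is a strict local minimum.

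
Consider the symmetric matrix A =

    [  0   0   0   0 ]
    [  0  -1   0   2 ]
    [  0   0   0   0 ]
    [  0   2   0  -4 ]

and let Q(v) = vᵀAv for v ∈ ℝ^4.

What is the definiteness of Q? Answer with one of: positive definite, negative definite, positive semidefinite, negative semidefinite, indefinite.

negative semidefinite

Row-reducing A symmetrically gives the diagonal entries 0, -1, 0, 0.
Counting signs: 1 negative, 3 zero.
Hence Q is negative semidefinite.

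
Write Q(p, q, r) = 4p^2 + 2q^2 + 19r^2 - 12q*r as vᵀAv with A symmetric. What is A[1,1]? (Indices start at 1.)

4

The coefficient of p^2 in Q is 4, and that is exactly A[1,1].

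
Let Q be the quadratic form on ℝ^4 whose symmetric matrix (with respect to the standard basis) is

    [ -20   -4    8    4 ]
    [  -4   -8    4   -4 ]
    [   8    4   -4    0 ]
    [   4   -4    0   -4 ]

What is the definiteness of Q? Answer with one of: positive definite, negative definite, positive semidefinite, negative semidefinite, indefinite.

Symmetric row and column elimination reduces A to a congruent diagonal form with pivots -20, -36/5, 0, 0.
Counting signs: 2 negative, 2 zero.
Hence Q is negative semidefinite.

negative semidefinite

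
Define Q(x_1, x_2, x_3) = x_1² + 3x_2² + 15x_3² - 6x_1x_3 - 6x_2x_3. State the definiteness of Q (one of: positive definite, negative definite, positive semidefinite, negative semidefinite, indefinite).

The associated matrix is A = [[1, 0, -3], [0, 3, -3], [-3, -3, 15]].
Congruent diagonalization of A (simultaneous row and column reduction) yields pivots 1, 3, 3.
That gives 3 positive pivots.
Hence Q is positive definite.

positive definite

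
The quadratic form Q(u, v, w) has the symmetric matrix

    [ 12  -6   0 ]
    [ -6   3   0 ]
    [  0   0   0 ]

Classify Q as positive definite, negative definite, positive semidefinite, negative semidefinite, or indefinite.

Symmetric row and column elimination reduces A to a congruent diagonal form with pivots 12, 0, 0.
So there are 1 positive, 2 zero pivots.
Hence Q is positive semidefinite.

positive semidefinite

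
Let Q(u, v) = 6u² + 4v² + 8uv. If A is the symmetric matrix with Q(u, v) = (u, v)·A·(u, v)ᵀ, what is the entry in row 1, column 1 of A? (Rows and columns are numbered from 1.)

The coefficient of u² in Q is 6, and that is exactly A[1,1].

6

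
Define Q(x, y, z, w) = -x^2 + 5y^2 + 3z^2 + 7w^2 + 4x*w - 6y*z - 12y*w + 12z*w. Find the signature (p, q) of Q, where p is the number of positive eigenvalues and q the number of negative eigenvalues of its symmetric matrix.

(2, 2)

The symmetric matrix is A = [[-1, 0, 0, 2], [0, 5, -3, -6], [0, -3, 3, 6], [2, -6, 6, 7]].
Row-reducing A symmetrically gives the diagonal entries -1, 5, 6/5, -1.
That gives 2 positive, 2 negative pivots.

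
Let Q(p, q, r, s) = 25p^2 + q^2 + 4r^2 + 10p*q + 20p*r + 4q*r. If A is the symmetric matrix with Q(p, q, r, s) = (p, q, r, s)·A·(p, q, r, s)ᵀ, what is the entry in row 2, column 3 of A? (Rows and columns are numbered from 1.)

2

The coefficient of q·r in Q is 4. For a symmetric A this equals A[2,3] + A[3,2] = 2·A[2,3].
So A[2,3] = 4/2 = 2.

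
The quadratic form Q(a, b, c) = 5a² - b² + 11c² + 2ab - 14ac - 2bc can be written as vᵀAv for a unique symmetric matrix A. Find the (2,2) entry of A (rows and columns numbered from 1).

-1

The coefficient of b² in Q is -1, and that is exactly A[2,2].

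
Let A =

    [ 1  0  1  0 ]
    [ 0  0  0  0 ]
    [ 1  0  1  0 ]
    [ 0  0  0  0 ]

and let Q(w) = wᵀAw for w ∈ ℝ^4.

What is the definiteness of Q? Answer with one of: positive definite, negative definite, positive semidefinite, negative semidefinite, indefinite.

positive semidefinite

Symmetric row and column elimination reduces A to a congruent diagonal form with pivots 1, 0, 0, 0.
That gives 1 positive, 3 zero pivots.
Hence Q is positive semidefinite.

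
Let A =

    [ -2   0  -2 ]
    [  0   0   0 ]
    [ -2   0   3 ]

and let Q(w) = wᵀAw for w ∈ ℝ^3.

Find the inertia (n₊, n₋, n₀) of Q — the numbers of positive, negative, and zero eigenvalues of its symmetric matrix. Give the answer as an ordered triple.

(1, 1, 1)

Symmetric row and column elimination reduces A to a congruent diagonal form with pivots -2, 0, 5.
That gives 1 positive, 1 negative, 1 zero pivots.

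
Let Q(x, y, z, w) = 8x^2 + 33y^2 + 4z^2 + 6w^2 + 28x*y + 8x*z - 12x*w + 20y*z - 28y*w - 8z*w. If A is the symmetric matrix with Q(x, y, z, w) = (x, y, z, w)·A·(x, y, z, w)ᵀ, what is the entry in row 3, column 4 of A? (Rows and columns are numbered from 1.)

-4

The coefficient of z·w in Q is -8. For a symmetric A this equals A[3,4] + A[4,3] = 2·A[3,4].
So A[3,4] = -8/2 = -4.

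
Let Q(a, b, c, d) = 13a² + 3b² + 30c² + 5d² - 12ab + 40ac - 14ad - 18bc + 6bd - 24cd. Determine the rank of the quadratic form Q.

The associated matrix is A = [[13, -6, 20, -7], [-6, 3, -9, 3], [20, -9, 30, -12], [-7, 3, -12, 5]].
Applying the same elementary operations to the rows and columns of A produces a congruent diagonal matrix with entries 13, 3/13, -1, 2.
Counting signs: 3 positive, 1 negative.
The rank is the number of nonzero pivots: 4.

4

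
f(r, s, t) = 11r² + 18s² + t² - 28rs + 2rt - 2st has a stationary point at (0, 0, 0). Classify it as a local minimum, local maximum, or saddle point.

local minimum

The Hessian at the origin is H = [[22, -28, 2], [-28, 36, -2], [2, -2, 2]].
Symmetric row and column elimination reduces H to a congruent diagonal form with pivots 22, 4/11, 1.
So there are 3 positive pivots.
H is positive definite, so the origin is a strict local minimum.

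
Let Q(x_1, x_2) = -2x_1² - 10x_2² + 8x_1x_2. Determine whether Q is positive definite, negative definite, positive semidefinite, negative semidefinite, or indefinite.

The symmetric matrix of Q is [[-2, 4], [4, -10]].
For the 2×2 matrix [[-2, 4], [4, -10]]: det = -2·-10 − (4)² = 4, trace = -12.
det > 0 so both eigenvalues share the sign of the trace; trace = -12 < 0 ⇒ both negative.

negative definite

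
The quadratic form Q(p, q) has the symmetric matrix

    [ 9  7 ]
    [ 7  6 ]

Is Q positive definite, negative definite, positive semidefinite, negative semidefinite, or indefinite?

Leading principal minors: Δ_1 = 9, Δ_2 = 5.
All leading principal minors are positive, so by Sylvester's criterion Q is positive definite.

positive definite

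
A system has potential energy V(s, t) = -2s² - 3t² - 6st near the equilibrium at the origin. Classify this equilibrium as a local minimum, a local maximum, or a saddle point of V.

saddle point

The Hessian at the origin is H = [[-4, -6], [-6, -6]].
det H = -4·-6 − (-6)² = -12 < 0, so H is indefinite.
Therefore the origin is a saddle point.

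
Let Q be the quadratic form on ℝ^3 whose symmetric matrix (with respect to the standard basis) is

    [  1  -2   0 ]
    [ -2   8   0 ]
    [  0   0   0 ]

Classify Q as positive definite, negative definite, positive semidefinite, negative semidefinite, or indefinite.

Row-reducing A symmetrically gives the diagonal entries 1, 4, 0.
That gives 2 positive, 1 zero pivots.
Hence Q is positive semidefinite.

positive semidefinite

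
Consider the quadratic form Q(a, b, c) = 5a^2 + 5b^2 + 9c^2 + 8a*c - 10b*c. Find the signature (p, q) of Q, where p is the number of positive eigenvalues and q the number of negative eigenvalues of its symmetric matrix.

(3, 0)

The associated matrix is A = [[5, 0, 4], [0, 5, -5], [4, -5, 9]].
Row-reducing A symmetrically gives the diagonal entries 5, 5, 4/5.
Counting signs: 3 positive.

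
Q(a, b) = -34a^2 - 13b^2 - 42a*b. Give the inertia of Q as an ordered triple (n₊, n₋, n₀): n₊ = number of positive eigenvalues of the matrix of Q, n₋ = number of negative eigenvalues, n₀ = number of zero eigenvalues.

Write A = [[-34, -21], [-21, -13]].
Congruent diagonalization of A (simultaneous row and column reduction) yields pivots -34, -1/34.
That gives 2 negative pivots.

(0, 2, 0)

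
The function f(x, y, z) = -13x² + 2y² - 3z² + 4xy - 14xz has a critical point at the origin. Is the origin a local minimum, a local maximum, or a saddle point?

The Hessian at the origin is H = [[-26, 4, -14], [4, 4, 0], [-14, 0, -6]].
Applying the same elementary operations to the rows and columns of H produces a congruent diagonal matrix with entries -26, 60/13, 8/15.
So there are 2 positive, 1 negative pivots.
H is indefinite, so the origin is a saddle point.

saddle point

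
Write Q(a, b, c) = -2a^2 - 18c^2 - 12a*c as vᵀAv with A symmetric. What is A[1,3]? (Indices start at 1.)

The coefficient of a·c in Q is -12. For a symmetric A this equals A[1,3] + A[3,1] = 2·A[1,3].
So A[1,3] = -12/2 = -6.

-6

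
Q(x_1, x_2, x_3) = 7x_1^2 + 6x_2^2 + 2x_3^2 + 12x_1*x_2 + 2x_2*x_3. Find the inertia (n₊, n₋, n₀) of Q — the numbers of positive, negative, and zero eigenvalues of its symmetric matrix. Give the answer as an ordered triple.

(3, 0, 0)

The symmetric matrix is A = [[7, 6, 0], [6, 6, 1], [0, 1, 2]].
Congruent diagonalization of A (simultaneous row and column reduction) yields pivots 7, 6/7, 5/6.
So there are 3 positive pivots.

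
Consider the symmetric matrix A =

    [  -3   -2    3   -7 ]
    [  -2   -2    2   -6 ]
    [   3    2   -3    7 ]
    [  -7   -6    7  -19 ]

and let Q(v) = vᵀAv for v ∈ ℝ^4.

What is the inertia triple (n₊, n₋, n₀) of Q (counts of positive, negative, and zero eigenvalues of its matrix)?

(0, 2, 2)

Row-reducing A symmetrically gives the diagonal entries -3, -2/3, 0, 0.
Counting signs: 2 negative, 2 zero.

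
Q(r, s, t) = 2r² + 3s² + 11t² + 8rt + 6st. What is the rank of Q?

2

Write A = [[2, 0, 4], [0, 3, 3], [4, 3, 11]].
Row-reducing A symmetrically gives the diagonal entries 2, 3, 0.
Counting signs: 2 positive, 1 zero.
The rank is the number of nonzero pivots: 2.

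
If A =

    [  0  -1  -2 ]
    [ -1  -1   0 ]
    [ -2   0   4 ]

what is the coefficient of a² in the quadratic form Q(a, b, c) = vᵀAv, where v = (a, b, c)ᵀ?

0

The coefficient of a² is the diagonal entry A[1,1] = 0.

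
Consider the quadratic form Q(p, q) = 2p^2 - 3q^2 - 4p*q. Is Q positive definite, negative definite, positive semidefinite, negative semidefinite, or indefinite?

indefinite

Write A = [[2, -2], [-2, -3]].
Applying the same elementary operations to the rows and columns of A produces a congruent diagonal matrix with entries 2, -5.
Counting signs: 1 positive, 1 negative.
Hence Q is indefinite.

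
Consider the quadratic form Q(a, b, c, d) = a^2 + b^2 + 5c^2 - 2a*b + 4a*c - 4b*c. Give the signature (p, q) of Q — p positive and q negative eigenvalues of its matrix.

The associated matrix is A = [[1, -1, 2, 0], [-1, 1, -2, 0], [2, -2, 5, 0], [0, 0, 0, 0]].
Row-reducing A symmetrically gives the diagonal entries 1, 0, 1, 0.
So there are 2 positive, 2 zero pivots.

(2, 0)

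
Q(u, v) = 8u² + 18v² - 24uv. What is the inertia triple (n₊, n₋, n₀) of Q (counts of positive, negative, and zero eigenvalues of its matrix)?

Write A = [[8, -12], [-12, 18]].
Symmetric row and column elimination reduces A to a congruent diagonal form with pivots 8, 0.
So there are 1 positive, 1 zero pivots.

(1, 0, 1)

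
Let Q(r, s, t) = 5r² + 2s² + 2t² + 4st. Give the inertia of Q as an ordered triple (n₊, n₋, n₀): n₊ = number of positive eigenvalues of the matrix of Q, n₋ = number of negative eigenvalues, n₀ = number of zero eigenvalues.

(2, 0, 1)

The associated matrix is A = [[5, 0, 0], [0, 2, 2], [0, 2, 2]].
Congruent diagonalization of A (simultaneous row and column reduction) yields pivots 5, 2, 0.
Counting signs: 2 positive, 1 zero.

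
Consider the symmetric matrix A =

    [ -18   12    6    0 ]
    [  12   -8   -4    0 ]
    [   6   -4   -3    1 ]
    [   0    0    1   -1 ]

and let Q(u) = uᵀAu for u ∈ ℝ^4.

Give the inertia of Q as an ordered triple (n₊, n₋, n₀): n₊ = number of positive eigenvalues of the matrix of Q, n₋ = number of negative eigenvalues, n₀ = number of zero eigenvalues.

Congruent diagonalization of A (simultaneous row and column reduction) yields pivots -18, 0, -1, 0.
Counting signs: 2 negative, 2 zero.

(0, 2, 2)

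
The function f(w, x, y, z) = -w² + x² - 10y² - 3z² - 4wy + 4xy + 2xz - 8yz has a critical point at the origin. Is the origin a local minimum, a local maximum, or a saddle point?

The Hessian at the origin is H = [[-2, 0, -4, 0], [0, 2, 4, 2], [-4, 4, -20, -8], [0, 2, -8, -6]].
Applying the same elementary operations to the rows and columns of H produces a congruent diagonal matrix with entries -2, 2, -20, -4/5.
Counting signs: 1 positive, 3 negative.
H is indefinite, so the origin is a saddle point.

saddle point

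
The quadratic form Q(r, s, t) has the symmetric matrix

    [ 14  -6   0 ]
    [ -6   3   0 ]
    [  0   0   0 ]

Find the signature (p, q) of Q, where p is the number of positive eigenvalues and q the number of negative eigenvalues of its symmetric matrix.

(2, 0)

Congruent diagonalization of A (simultaneous row and column reduction) yields pivots 14, 3/7, 0.
That gives 2 positive, 1 zero pivots.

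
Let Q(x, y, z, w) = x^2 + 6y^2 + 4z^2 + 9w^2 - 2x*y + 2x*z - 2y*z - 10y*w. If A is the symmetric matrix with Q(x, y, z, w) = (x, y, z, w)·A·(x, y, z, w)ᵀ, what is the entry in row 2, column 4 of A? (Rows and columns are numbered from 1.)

-5

The coefficient of y·w in Q is -10. For a symmetric A this equals A[2,4] + A[4,2] = 2·A[2,4].
So A[2,4] = -10/2 = -5.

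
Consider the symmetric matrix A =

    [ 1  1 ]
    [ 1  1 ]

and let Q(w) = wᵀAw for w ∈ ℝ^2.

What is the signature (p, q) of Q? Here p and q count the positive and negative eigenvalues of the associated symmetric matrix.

(1, 0)

Congruent diagonalization of A (simultaneous row and column reduction) yields pivots 1, 0.
That gives 1 positive, 1 zero pivots.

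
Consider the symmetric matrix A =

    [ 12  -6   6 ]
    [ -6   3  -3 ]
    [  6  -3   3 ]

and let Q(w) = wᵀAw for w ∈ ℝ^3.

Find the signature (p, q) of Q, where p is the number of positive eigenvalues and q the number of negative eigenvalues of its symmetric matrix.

(1, 0)

Row-reducing A symmetrically gives the diagonal entries 12, 0, 0.
So there are 1 positive, 2 zero pivots.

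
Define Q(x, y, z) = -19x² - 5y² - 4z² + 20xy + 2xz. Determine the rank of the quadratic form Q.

3

The symmetric matrix is A = [[-19, 10, 1], [10, -5, 0], [1, 0, -4]].
Symmetric row and column elimination reduces A to a congruent diagonal form with pivots -19, 5/19, -5.
That gives 1 positive, 2 negative pivots.
The rank is the number of nonzero pivots: 3.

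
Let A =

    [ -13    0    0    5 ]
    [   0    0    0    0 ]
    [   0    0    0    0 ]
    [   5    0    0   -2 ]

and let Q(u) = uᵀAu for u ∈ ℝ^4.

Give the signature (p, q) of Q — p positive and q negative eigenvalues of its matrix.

(0, 2)

Congruent diagonalization of A (simultaneous row and column reduction) yields pivots -13, 0, 0, -1/13.
That gives 2 negative, 2 zero pivots.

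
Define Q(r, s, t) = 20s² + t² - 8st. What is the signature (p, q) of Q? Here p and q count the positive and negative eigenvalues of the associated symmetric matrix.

Write A = [[0, 0, 0], [0, 20, -4], [0, -4, 1]].
Row-reducing A symmetrically gives the diagonal entries 0, 20, 1/5.
That gives 2 positive, 1 zero pivots.

(2, 0)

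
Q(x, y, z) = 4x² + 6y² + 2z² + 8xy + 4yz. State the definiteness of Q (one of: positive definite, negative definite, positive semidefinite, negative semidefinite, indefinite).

positive semidefinite

The symmetric matrix is A = [[4, 4, 0], [4, 6, 2], [0, 2, 2]].
Symmetric row and column elimination reduces A to a congruent diagonal form with pivots 4, 2, 0.
Counting signs: 2 positive, 1 zero.
Hence Q is positive semidefinite.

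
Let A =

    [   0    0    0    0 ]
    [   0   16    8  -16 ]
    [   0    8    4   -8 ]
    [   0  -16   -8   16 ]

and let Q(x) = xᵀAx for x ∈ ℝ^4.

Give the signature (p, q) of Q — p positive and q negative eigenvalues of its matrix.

Row-reducing A symmetrically gives the diagonal entries 0, 16, 0, 0.
Counting signs: 1 positive, 3 zero.

(1, 0)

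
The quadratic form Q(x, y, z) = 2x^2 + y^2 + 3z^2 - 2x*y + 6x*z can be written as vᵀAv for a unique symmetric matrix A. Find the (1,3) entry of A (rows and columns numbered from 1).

The coefficient of x·z in Q is 6. For a symmetric A this equals A[1,3] + A[3,1] = 2·A[1,3].
So A[1,3] = 6/2 = 3.

3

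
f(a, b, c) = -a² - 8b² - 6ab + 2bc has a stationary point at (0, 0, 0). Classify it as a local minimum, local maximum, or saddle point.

The Hessian at the origin is H = [[-2, -6, 0], [-6, -16, 2], [0, 2, 0]].
Congruent diagonalization of H (simultaneous row and column reduction) yields pivots -2, 2, -2.
So there are 1 positive, 2 negative pivots.
H is indefinite, so the origin is a saddle point.

saddle point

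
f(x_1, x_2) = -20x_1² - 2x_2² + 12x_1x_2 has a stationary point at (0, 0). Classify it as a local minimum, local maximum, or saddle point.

The Hessian at the origin is H = [[-40, 12], [12, -4]].
det H = -40·-4 − (12)² = 16 > 0 and H[1,1] = -40 < 0, so H is negative definite.
Therefore the origin is a local maximum.

local maximum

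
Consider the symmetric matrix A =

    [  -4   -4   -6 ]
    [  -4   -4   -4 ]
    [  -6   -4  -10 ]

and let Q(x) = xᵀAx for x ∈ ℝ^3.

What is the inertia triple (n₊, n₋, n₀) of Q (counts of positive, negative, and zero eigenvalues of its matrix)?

By Sylvester's law of inertia any congruent diagonalization of A has 1 positive, 2 negative and 0 zero entries.

(1, 2, 0)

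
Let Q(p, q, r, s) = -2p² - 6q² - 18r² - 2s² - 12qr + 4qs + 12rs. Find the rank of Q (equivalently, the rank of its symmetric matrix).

3

Write A = [[-2, 0, 0, 0], [0, -6, -6, 2], [0, -6, -18, 6], [0, 2, 6, -2]].
Row-reducing A symmetrically gives the diagonal entries -2, -6, -12, 0.
That gives 3 negative, 1 zero pivots.
The rank is the number of nonzero pivots: 3.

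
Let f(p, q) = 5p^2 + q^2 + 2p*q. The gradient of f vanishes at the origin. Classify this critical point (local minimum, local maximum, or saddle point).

local minimum

The Hessian at the origin is H = [[10, 2], [2, 2]].
det H = 10·2 − (2)² = 16 > 0 and H[1,1] = 10 > 0, so H is positive definite.
Therefore the origin is a local minimum.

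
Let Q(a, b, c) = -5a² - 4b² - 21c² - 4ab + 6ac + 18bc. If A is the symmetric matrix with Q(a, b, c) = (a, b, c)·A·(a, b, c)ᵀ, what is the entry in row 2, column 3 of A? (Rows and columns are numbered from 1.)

The coefficient of b·c in Q is 18. For a symmetric A this equals A[2,3] + A[3,2] = 2·A[2,3].
So A[2,3] = 18/2 = 9.

9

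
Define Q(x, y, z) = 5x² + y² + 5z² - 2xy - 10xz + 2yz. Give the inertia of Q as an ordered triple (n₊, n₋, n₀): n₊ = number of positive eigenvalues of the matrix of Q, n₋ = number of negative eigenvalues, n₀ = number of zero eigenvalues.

(2, 0, 1)

Write A = [[5, -1, -5], [-1, 1, 1], [-5, 1, 5]].
Applying the same elementary operations to the rows and columns of A produces a congruent diagonal matrix with entries 5, 4/5, 0.
Counting signs: 2 positive, 1 zero.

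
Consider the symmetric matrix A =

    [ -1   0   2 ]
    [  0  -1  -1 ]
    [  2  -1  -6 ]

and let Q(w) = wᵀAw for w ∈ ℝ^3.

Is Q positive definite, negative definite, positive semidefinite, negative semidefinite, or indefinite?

negative definite

Leading principal minors: Δ_1 = -1, Δ_2 = 1, Δ_3 = -1.
The signs alternate starting with Δ_1 < 0, so by Sylvester's criterion Q is negative definite.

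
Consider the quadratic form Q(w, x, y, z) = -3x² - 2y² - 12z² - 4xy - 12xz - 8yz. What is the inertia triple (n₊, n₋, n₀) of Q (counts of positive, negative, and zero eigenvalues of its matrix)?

The associated matrix is A = [[0, 0, 0, 0], [0, -3, -2, -6], [0, -2, -2, -4], [0, -6, -4, -12]].
Row-reducing A symmetrically gives the diagonal entries 0, -3, -2/3, 0.
Counting signs: 2 negative, 2 zero.

(0, 2, 2)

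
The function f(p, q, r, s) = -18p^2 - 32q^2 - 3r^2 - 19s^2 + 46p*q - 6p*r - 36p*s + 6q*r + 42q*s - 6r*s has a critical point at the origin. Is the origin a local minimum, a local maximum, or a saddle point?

saddle point

The Hessian at the origin is H = [[-36, 46, -6, -36], [46, -64, 6, 42], [-6, 6, -6, -6], [-36, 42, -6, -38]].
Applying the same elementary operations to the rows and columns of H produces a congruent diagonal matrix with entries -36, -47/9, -210/47, 10/7.
So there are 1 positive, 3 negative pivots.
H is indefinite, so the origin is a saddle point.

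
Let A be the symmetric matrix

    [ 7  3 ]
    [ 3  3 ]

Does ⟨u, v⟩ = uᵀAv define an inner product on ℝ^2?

Congruent diagonalization of A (simultaneous row and column reduction) yields pivots 7, 12/7.
So there are 2 positive pivots.
Hence Q is positive definite.
⟨·,·⟩ is an inner product exactly when A is positive definite.

yes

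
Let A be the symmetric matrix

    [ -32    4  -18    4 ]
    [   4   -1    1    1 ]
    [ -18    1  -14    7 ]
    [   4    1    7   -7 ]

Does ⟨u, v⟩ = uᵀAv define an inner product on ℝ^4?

no

Symmetric row and column elimination reduces A to a congruent diagonal form with pivots -32, -1/2, -3/4, -2/3.
Counting signs: 4 negative.
Hence Q is negative definite.
⟨·,·⟩ is an inner product exactly when A is positive definite.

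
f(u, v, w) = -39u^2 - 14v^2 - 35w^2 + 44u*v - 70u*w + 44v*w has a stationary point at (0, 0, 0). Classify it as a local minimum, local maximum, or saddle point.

local maximum

The Hessian at the origin is H = [[-78, 44, -70], [44, -28, 44], [-70, 44, -70]].
Congruent diagonalization of H (simultaneous row and column reduction) yields pivots -78, -124/39, -24/31.
Counting signs: 3 negative.
H is negative definite, so the origin is a strict local maximum.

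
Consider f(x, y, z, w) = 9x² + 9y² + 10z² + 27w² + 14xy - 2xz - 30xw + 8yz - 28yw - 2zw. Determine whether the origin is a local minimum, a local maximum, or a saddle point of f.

local minimum

The Hessian at the origin is H = [[18, 14, -2, -30], [14, 18, 8, -28], [-2, 8, 20, -2], [-30, -28, -2, 54]].
Row-reducing H symmetrically gives the diagonal entries 18, 64/9, 111/16, 30/37.
That gives 4 positive pivots.
H is positive definite, so the origin is a strict local minimum.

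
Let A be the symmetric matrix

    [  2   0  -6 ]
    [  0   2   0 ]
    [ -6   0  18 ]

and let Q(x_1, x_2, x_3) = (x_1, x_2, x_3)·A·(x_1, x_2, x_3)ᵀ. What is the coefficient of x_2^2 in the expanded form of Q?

2

The coefficient of x_2^2 is the diagonal entry A[2,2] = 2.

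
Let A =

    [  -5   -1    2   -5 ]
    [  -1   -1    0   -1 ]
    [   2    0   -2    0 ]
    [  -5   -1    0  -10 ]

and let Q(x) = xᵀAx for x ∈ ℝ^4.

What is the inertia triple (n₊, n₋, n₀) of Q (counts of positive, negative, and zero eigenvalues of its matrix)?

Applying the same elementary operations to the rows and columns of A produces a congruent diagonal matrix with entries -5, -4/5, -1, -1.
So there are 4 negative pivots.

(0, 4, 0)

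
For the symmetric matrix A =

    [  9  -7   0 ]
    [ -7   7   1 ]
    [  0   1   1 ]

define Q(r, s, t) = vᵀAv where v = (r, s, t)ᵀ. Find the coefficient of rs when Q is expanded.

The coefficient of rs is A[1,2] + A[2,1] = 2·(-7) = -14.

-14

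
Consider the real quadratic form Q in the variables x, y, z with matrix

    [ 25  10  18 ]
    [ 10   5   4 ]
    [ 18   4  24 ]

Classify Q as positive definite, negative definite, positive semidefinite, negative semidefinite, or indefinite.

Row-reducing A symmetrically gives the diagonal entries 25, 1, 4/5.
Counting signs: 3 positive.
Hence Q is positive definite.

positive definite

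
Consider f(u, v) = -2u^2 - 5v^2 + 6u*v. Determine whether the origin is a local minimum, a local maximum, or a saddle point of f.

local maximum

The Hessian at the origin is H = [[-4, 6], [6, -10]].
det H = -4·-10 − (6)² = 4 > 0 and H[1,1] = -4 < 0, so H is negative definite.
Therefore the origin is a local maximum.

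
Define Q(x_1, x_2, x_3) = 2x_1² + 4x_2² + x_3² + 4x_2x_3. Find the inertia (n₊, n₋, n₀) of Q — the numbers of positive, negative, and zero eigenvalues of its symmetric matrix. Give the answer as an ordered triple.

(2, 0, 1)

The symmetric matrix is A = [[2, 0, 0], [0, 4, 2], [0, 2, 1]].
Symmetric row and column elimination reduces A to a congruent diagonal form with pivots 2, 4, 0.
That gives 2 positive, 1 zero pivots.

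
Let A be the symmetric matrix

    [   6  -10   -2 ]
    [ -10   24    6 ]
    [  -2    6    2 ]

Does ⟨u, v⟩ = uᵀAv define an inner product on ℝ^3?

An LDLᵀ factorisation of A has diagonal entries 6, 22/3, 4/11.
So there are 3 positive pivots.
Hence Q is positive definite.
⟨·,·⟩ is an inner product exactly when A is positive definite.

yes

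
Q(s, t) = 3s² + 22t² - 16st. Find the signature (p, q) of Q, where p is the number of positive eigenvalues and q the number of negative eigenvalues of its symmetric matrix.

The symmetric matrix is A = [[3, -8], [-8, 22]].
Congruent diagonalization of A (simultaneous row and column reduction) yields pivots 3, 2/3.
So there are 2 positive pivots.

(2, 0)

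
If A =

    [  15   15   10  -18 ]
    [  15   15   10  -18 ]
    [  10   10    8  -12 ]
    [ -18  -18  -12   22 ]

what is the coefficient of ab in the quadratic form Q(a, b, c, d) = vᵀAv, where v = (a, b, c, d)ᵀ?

The coefficient of ab is A[1,2] + A[2,1] = 2·15 = 30.

30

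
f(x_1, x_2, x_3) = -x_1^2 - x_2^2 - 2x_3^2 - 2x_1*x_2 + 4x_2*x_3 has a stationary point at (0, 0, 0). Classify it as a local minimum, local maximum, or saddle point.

saddle point

The Hessian at the origin is H = [[-2, -2, 0], [-2, -2, 4], [0, 4, -4]].
H is indefinite, so the origin is a saddle point.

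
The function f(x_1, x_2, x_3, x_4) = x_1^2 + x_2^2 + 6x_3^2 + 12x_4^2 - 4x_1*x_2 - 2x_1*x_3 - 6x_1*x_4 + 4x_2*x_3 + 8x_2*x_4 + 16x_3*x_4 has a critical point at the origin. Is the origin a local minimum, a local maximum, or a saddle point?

The Hessian at the origin is H = [[2, -4, -2, -6], [-4, 2, 4, 8], [-2, 4, 12, 16], [-6, 8, 16, 24]].
Congruent diagonalization of H (simultaneous row and column reduction) yields pivots 2, -6, 10, -4/3.
Counting signs: 2 positive, 2 negative.
H is indefinite, so the origin is a saddle point.

saddle point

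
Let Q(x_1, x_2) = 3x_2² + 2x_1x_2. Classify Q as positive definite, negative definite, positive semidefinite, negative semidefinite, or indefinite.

indefinite

The symmetric matrix of Q is [[0, 1], [1, 3]].
For the 2×2 matrix [[0, 1], [1, 3]]: det = 0·3 − (1)² = -1, trace = 3.
det < 0 so the eigenvalues have opposite signs; the form is indefinite.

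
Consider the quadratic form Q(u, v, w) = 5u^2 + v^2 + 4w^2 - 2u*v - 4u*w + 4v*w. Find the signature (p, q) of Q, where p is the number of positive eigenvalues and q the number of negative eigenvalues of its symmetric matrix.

The associated matrix is A = [[5, -1, -2], [-1, 1, 2], [-2, 2, 4]].
Symmetric row and column elimination reduces A to a congruent diagonal form with pivots 5, 4/5, 0.
That gives 2 positive, 1 zero pivots.

(2, 0)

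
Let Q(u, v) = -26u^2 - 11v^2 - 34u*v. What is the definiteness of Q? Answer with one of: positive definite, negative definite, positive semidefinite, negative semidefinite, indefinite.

The symmetric matrix of Q is [[-26, -17], [-17, -11]].
For the 2×2 matrix [[-26, -17], [-17, -11]]: det = -26·-11 − (-17)² = -3, trace = -37.
det < 0 so the eigenvalues have opposite signs; the form is indefinite.

indefinite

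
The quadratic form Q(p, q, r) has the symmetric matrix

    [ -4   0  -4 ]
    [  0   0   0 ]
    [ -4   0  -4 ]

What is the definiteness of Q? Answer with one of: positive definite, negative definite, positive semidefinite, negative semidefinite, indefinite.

negative semidefinite

Applying the same elementary operations to the rows and columns of A produces a congruent diagonal matrix with entries -4, 0, 0.
That gives 1 negative, 2 zero pivots.
Hence Q is negative semidefinite.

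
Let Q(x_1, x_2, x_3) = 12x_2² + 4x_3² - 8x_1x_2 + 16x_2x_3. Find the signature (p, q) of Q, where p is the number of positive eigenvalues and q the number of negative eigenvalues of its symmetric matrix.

(2, 1)

The symmetric matrix is A = [[0, -4, 0], [-4, 12, 8], [0, 8, 4]].
By Sylvester's law of inertia any congruent diagonalization of A has 2 positive, 1 negative and 0 zero entries.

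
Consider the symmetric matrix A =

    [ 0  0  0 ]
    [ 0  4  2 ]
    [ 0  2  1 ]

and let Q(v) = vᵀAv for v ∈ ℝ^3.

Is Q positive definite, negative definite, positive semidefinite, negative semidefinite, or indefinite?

positive semidefinite

Applying the same elementary operations to the rows and columns of A produces a congruent diagonal matrix with entries 0, 4, 0.
Counting signs: 1 positive, 2 zero.
Hence Q is positive semidefinite.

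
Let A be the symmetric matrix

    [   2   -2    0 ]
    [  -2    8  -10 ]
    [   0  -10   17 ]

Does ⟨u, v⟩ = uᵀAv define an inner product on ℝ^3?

Row-reducing A symmetrically gives the diagonal entries 2, 6, 1/3.
Counting signs: 3 positive.
Hence Q is positive definite.
⟨·,·⟩ is an inner product exactly when A is positive definite.

yes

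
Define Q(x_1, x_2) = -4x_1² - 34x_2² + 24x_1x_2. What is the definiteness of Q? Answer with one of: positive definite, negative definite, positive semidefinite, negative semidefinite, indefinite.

indefinite

The symmetric matrix of Q is [[-4, 12], [12, -34]].
For the 2×2 matrix [[-4, 12], [12, -34]]: det = -4·-34 − (12)² = -8, trace = -38.
det < 0 so the eigenvalues have opposite signs; the form is indefinite.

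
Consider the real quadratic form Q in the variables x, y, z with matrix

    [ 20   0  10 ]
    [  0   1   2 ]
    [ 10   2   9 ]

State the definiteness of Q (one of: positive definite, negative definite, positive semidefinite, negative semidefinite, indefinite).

Applying the same elementary operations to the rows and columns of A produces a congruent diagonal matrix with entries 20, 1, 0.
That gives 2 positive, 1 zero pivots.
Hence Q is positive semidefinite.

positive semidefinite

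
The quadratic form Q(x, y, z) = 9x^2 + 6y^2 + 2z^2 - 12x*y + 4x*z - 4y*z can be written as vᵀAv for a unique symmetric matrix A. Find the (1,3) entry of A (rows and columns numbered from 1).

The coefficient of x·z in Q is 4. For a symmetric A this equals A[1,3] + A[3,1] = 2·A[1,3].
So A[1,3] = 4/2 = 2.

2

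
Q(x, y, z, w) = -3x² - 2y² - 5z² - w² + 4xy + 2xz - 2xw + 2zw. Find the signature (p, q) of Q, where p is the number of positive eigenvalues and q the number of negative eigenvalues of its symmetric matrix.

Write A = [[-3, 2, 1, -1], [2, -2, 0, 0], [1, 0, -5, 1], [-1, 0, 1, -1]].
Symmetric row and column elimination reduces A to a congruent diagonal form with pivots -3, -2/3, -4, 0.
Counting signs: 3 negative, 1 zero.

(0, 3)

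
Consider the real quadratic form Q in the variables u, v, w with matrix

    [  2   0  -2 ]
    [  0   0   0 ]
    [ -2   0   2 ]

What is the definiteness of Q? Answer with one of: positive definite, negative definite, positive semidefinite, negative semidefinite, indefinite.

positive semidefinite

Applying the same elementary operations to the rows and columns of A produces a congruent diagonal matrix with entries 2, 0, 0.
So there are 1 positive, 2 zero pivots.
Hence Q is positive semidefinite.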